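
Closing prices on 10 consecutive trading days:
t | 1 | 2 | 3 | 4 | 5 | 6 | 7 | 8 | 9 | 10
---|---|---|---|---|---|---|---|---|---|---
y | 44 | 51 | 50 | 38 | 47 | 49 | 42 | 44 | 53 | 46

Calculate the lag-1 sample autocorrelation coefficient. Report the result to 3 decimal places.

Mean ȳ = (44 + 51 + 50 + 38 + 47 + 49 + 42 + 44 + 53 + 46)/10 = 46.4000
Numerator Σ_{t=1}^{9}(y_t−ȳ)(y_{t+1}−ȳ) = -47.5600
Denominator Σ(y_t−ȳ)² = 186.4000
r_1 = -47.5600 / 186.4000 = -0.255

-0.255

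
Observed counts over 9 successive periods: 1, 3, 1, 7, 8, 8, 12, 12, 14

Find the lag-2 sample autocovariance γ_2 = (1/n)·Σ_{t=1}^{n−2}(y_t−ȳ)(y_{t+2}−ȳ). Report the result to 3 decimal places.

Mean ȳ = (1 + 3 + 1 + 7 + 8 + 8 + 12 + 12 + 14)/9 = 7.3333
Σ_{t=1}^{7}(y_t−ȳ)(y_{t+2}−ȳ) = 74.4444
γ_2 = 74.4444 / 9 = 8.272

8.272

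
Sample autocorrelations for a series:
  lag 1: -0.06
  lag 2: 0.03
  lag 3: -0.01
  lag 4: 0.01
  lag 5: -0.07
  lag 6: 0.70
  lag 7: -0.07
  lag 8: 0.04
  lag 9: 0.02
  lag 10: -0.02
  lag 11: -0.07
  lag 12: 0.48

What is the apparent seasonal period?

The largest autocorrelation is r_6 = 0.70, with a weaker echo at lag 12 (0.48); the remaining lags stay at or below 0.04.
The dominant spike at lag 6 indicates a seasonal period of 6.

6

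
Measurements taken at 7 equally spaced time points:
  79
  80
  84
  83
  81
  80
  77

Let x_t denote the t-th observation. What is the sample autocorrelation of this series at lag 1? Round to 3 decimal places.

0.300

Mean x̄ = (79 + 80 + 84 + 83 + 81 + 80 + 77)/7 = 80.5714
Numerator Σ_{t=1}^{6}(x_t−x̄)(x_{t+1}−x̄) = 10.1020
Denominator Σ(x_t−x̄)² = 33.7143
r_1 = 10.1020 / 33.7143 = 0.300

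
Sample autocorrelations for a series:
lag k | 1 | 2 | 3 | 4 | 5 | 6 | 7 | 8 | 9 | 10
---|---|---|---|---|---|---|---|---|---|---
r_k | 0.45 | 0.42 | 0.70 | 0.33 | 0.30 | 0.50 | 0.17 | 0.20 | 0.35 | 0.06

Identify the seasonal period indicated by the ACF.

The largest autocorrelation is r_3 = 0.70, with a weaker echo at lag 6 (0.50); the remaining lags stay at or below 0.45. The elevated value at lag 1 (0.45), dropping to 0.42 at lag 2, reflects decaying short-term dependence rather than seasonality.
The dominant spike at lag 3 indicates a seasonal period of 3.

3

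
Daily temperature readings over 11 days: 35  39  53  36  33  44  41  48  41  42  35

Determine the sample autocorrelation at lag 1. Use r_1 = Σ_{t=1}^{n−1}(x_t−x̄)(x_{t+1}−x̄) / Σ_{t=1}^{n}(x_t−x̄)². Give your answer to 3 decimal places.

Mean x̄ = (35 + 39 + 53 + 36 + 33 + 44 + 41 + 48 + 41 + 42 + 35)/11 = 40.6364
Numerator Σ_{t=1}^{10}(x_t−x̄)(x_{t+1}−x̄) = -59.2231
Denominator Σ(x_t−x̄)² = 366.5455
r_1 = -59.2231 / 366.5455 = -0.162

-0.162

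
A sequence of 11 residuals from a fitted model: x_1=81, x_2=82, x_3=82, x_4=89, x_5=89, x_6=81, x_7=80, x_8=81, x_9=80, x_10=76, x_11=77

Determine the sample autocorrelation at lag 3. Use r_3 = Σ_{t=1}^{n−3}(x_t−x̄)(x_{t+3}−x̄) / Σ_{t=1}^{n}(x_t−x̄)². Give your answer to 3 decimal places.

-0.034

Mean x̄ = (81 + 82 + 82 + 89 + 89 + 81 + 80 + 81 + 80 + 76 + 77)/11 = 81.6364
Numerator Σ_{t=1}^{8}(x_t−x̄)(x_{t+3}−x̄) = -5.7603
Denominator Σ(x_t−x̄)² = 168.5455
r_3 = -5.7603 / 168.5455 = -0.034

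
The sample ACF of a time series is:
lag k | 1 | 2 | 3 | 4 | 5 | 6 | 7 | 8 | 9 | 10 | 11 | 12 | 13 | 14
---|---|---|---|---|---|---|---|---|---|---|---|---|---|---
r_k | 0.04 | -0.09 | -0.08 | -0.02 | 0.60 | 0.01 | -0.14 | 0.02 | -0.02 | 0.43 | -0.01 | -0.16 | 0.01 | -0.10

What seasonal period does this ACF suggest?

5

The largest autocorrelation is r_5 = 0.60, with a weaker echo at lag 10 (0.43); the remaining lags stay at or below 0.04.
The dominant spike at lag 5 indicates a seasonal period of 5.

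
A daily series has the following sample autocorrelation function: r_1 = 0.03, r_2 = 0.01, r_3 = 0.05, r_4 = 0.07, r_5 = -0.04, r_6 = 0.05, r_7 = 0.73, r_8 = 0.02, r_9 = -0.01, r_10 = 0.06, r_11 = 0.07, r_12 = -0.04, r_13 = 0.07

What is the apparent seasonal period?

The largest autocorrelation is r_7 = 0.73; the remaining lags stay at or below 0.07.
The dominant spike at lag 7 indicates a seasonal period of 7.

7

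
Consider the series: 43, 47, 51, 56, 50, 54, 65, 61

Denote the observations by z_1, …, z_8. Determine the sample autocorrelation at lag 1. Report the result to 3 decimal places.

0.437

Mean z̄ = (43 + 47 + 51 + 56 + 50 + 54 + 65 + 61)/8 = 53.3750
Deviations from mean: -10.3750, -6.3750, -2.3750, 2.6250, -3.3750, 0.6250, 11.6250, 7.6250
Numerator Σ_{t=1}^{7}(z_t−z̄)(z_{t+1}−z̄) = 159.9844
Denominator Σ(z_t−z̄)² = 365.8750
r_1 = 159.9844 / 365.8750 = 0.437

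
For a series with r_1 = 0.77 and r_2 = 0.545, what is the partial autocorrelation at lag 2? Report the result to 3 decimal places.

φ_{22} = (r_2 − r_1²) / (1 − r_1²)
r_1² = (0.77)² = 0.5929
Numerator = 0.545 − 0.5929 = -0.0479; denominator = 1 − 0.5929 = 0.4071
φ_{22} = -0.0479 / 0.4071 = -0.118

-0.118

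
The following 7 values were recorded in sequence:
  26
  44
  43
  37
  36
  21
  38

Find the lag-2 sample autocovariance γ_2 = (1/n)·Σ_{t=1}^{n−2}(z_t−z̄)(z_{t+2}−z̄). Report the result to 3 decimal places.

Mean z̄ = (26 + 44 + 43 + 37 + 36 + 21 + 38)/7 = 35.0000
Σ_{t=1}^{5}(z_t−z̄)(z_{t+2}−z̄) = -71.0000
γ_2 = -71.0000 / 7 = -10.143

-10.143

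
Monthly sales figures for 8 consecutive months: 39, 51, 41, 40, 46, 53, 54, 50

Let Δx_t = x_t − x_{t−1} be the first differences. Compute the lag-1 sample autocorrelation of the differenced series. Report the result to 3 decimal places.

-0.237

First differences Δx: 12, -10, -1, 6, 7, 1, -4
Mean of differences = 1.5714
Numerator Σ(Δx_t−Δx̄)(Δx_{t+1}−Δx̄) = -78.1837
Denominator Σ(Δx_t−Δx̄)² = 329.7143
r_1(Δx) = -78.1837 / 329.7143 = -0.237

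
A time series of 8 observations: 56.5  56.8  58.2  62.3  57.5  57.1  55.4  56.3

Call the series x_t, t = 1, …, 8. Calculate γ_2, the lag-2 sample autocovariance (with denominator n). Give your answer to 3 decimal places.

-0.696

Mean x̄ = (56.5 + 56.8 + 58.2 + 62.3 + 57.5 + 57.1 + 55.4 + 56.3)/8 = 57.5125
Σ_{t=1}^{6}(x_t−x̄)(x_{t+2}−x̄) = -5.5641
γ_2 = -5.5641 / 8 = -0.696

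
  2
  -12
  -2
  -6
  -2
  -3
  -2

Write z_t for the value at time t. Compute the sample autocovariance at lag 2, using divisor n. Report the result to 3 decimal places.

4.682

Mean z̄ = (2 − 12 − 2 − 6 − 2 − 3 − 2)/7 = -3.5714
Deviations: 5.5714, -8.4286, 1.5714, -2.4286, 1.5714, 0.5714, 1.5714
Σ_{t=1}^{5}(z_t−z̄)(z_{t+2}−z̄) = 32.7755
γ_2 = 32.7755 / 7 = 4.682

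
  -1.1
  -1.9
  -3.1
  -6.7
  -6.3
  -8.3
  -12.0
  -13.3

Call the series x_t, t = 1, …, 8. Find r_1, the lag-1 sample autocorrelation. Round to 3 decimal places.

Mean x̄ = (-1.1 − 1.9 − 3.1 − 6.7 − 6.3 − 8.3 − 12.0 − 13.3)/8 = -6.5875
Deviations from mean: 5.4875, 4.6875, 3.4875, -0.1125, 0.2875, -1.7125, -5.4125, -6.7125
Σ(x_t−x̄)(x_{t+1}−x̄) = (25.7227) + (16.3477) + (-0.3923) + (-0.0323) + (-0.4923) + (9.2689) + (36.3314) = 86.7536
Denominator Σ(x_t−x̄)² = 141.6288
r_1 = 86.7536 / 141.6288 = 0.613

0.613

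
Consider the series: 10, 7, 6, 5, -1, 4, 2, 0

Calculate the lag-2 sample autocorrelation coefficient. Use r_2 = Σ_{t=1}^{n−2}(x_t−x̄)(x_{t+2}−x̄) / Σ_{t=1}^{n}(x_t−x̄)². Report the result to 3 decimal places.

0.160

Mean x̄ = (10 + 7 + 6 + 5 − 1 + 4 + 2 + 0)/8 = 4.1250
Numerator Σ_{t=1}^{6}(x_t−x̄)(x_{t+2}−x̄) = 15.2188
Denominator Σ(x_t−x̄)² = 94.8750
r_2 = 15.2188 / 94.8750 = 0.160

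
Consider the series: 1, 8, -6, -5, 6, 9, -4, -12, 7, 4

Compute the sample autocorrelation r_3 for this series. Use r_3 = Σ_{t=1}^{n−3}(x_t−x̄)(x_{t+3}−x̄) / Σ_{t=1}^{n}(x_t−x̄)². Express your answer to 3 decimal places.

Mean x̄ = (1 + 8 − 6 − 5 + 6 + 9 − 4 − 12 + 7 + 4)/10 = 0.8000
Σ(x_t−x̄)(x_{t+3}−x̄) = (-1.1600) + (37.4400) + (-55.7600) + (27.8400) + (-66.5600) + (50.8400) + (-15.3600) = -22.7200
Denominator Σ(x_t−x̄)² = 461.6000
r_3 = -22.7200 / 461.6000 = -0.049

-0.049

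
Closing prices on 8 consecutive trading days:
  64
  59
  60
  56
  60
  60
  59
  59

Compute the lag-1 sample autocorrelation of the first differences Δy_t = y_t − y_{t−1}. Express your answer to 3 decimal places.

First differences Δy: -5, 1, -4, 4, 0, -1, 0
Mean of differences = -0.7143
Numerator Σ(Δy_t−Δȳ)(Δy_{t+1}−Δȳ) = -25.5102
Denominator Σ(Δy_t−Δȳ)² = 55.4286
r_1(Δy) = -25.5102 / 55.4286 = -0.460

-0.460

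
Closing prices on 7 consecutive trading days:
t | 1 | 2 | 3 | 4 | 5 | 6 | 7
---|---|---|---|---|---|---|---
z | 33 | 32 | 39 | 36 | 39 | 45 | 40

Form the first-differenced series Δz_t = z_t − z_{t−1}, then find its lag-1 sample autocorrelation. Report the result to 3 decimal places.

-0.542

First differences Δz: -1, 7, -3, 3, 6, -5
Mean of differences = 1.1667
Numerator Σ(Δz_t−Δz̄)(Δz_{t+1}−Δz̄) = -65.5278
Denominator Σ(Δz_t−Δz̄)² = 120.8333
r_1(Δz) = -65.5278 / 120.8333 = -0.542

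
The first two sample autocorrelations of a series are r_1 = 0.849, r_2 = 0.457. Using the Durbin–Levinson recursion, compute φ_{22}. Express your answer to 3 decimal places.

-0.945

φ_{22} = (r_2 − r_1²) / (1 − r_1²)
r_1² = (0.849)² = 0.720801
Numerator = 0.457 − 0.7208 = -0.2638; denominator = 1 − 0.7208 = 0.2792
φ_{22} = -0.2638 / 0.2792 = -0.945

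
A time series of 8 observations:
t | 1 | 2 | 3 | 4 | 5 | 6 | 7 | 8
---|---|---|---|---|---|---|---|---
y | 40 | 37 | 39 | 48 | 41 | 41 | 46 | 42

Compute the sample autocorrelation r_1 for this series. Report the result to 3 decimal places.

Mean ȳ = (40 + 37 + 39 + 48 + 41 + 41 + 46 + 42)/8 = 41.7500
Numerator Σ_{t=1}^{7}(y_t−ȳ)(y_{t+1}−ȳ) = -2.0625
Denominator Σ(y_t−ȳ)² = 91.5000
r_1 = -2.0625 / 91.5000 = -0.023

-0.023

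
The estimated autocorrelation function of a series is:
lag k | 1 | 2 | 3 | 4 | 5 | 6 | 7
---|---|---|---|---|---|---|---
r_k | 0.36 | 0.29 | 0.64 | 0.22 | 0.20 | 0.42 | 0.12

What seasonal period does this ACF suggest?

The largest autocorrelation is r_3 = 0.64, with a weaker echo at lag 6 (0.42); the remaining lags stay at or below 0.36. The elevated value at lag 1 (0.36), dropping to 0.29 at lag 2, reflects decaying short-term dependence rather than seasonality.
The dominant spike at lag 3 indicates a seasonal period of 3.

3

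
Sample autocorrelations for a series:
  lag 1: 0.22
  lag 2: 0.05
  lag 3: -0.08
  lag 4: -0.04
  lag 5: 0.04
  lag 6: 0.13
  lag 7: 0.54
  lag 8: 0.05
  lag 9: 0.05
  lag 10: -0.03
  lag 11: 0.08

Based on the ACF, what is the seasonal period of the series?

7

The largest autocorrelation is r_7 = 0.54; the remaining lags stay at or below 0.22. The elevated value at lag 1 (0.22), dropping to 0.05 at lag 2, reflects decaying short-term dependence rather than seasonality.
The dominant spike at lag 7 indicates a seasonal period of 7.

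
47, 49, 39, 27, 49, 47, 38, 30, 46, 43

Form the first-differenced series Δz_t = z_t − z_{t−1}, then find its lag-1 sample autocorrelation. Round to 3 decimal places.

First differences Δz: 2, -10, -12, 22, -2, -9, -8, 16, -3
Mean of differences = -0.4444
Numerator Σ(Δz_t−Δz̄)(Δz_{t+1}−Δz̄) = -295.5309
Denominator Σ(Δz_t−Δz̄)² = 1144.2222
r_1(Δz) = -295.5309 / 1144.2222 = -0.258

-0.258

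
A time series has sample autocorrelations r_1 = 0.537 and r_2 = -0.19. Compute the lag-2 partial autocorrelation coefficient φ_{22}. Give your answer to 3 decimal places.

φ_{22} = (r_2 − r_1²) / (1 − r_1²)
r_1² = (0.537)² = 0.288369
Numerator = -0.19 − 0.2884 = -0.4784; denominator = 1 − 0.2884 = 0.7116
φ_{22} = -0.4784 / 0.7116 = -0.672

-0.672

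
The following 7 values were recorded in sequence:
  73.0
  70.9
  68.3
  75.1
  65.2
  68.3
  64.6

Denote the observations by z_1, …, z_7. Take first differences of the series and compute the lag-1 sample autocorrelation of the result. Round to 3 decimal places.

-0.762

First differences Δz: -2.1, -2.6, 6.8, -9.9, 3.1, -3.7
Mean of differences = -1.4000
Numerator Σ(Δz_t−Δz̄)(Δz_{t+1}−Δz̄) = -127.3000
Denominator Σ(Δz_t−Δz̄)² = 166.9600
r_1(Δz) = -127.3000 / 166.9600 = -0.762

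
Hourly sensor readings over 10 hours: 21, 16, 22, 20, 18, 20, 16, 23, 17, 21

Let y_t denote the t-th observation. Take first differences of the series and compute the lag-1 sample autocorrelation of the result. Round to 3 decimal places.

-0.758

First differences Δy: -5, 6, -2, -2, 2, -4, 7, -6, 4
Mean of differences = 0.0000
Numerator Σ(Δy_t−Δȳ)(Δy_{t+1}−Δȳ) = -144.0000
Denominator Σ(Δy_t−Δȳ)² = 190.0000
r_1(Δy) = -144.0000 / 190.0000 = -0.758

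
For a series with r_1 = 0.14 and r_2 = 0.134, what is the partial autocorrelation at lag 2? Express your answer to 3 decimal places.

φ_{22} = (r_2 − r_1²) / (1 − r_1²)
r_1² = (0.14)² = 0.0196
Numerator = 0.134 − 0.0196 = 0.1144; denominator = 1 − 0.0196 = 0.9804
φ_{22} = 0.1144 / 0.9804 = 0.117

0.117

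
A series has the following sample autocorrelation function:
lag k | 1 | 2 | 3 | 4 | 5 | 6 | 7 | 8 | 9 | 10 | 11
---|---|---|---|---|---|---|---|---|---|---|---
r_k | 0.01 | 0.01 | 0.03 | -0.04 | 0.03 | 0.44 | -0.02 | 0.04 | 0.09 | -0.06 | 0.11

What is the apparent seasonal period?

6

The largest autocorrelation is r_6 = 0.44; the remaining lags stay at or below 0.11.
The dominant spike at lag 6 indicates a seasonal period of 6.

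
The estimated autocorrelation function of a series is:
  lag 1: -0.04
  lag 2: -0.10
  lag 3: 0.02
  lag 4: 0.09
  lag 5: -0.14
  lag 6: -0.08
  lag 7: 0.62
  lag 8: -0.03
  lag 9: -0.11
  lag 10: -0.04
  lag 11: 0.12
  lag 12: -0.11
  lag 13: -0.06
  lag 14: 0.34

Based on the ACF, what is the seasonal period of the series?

7

The largest autocorrelation is r_7 = 0.62, with a weaker echo at lag 14 (0.34); the remaining lags stay at or below 0.12.
The dominant spike at lag 7 indicates a seasonal period of 7.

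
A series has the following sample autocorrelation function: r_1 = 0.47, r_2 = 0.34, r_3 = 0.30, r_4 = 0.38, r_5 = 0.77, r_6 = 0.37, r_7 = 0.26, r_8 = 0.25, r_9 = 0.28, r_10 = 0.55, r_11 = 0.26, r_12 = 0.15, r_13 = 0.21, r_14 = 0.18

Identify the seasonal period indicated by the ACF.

5

The largest autocorrelation is r_5 = 0.77, with a weaker echo at lag 10 (0.55); the remaining lags stay at or below 0.47. The elevated value at lag 1 (0.47), dropping to 0.34 at lag 2, reflects decaying short-term dependence rather than seasonality.
The dominant spike at lag 5 indicates a seasonal period of 5.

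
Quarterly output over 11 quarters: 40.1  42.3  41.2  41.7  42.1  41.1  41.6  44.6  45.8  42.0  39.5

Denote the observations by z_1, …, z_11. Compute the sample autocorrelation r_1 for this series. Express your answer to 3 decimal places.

Mean z̄ = (40.1 + 42.3 + 41.2 + 41.7 + 42.1 + 41.1 + 41.6 + 44.6 + 45.8 + 42.0 + 39.5)/11 = 42.0000
Numerator Σ_{t=1}^{10}(z_t−z̄)(z_{t+1}−z̄) = 8.5100
Denominator Σ(z_t−z̄)² = 32.8600
r_1 = 8.5100 / 32.8600 = 0.259

0.259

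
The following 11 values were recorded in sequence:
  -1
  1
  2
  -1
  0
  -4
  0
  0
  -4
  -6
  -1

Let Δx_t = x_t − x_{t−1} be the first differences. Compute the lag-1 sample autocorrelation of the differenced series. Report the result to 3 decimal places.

-0.283

First differences Δx: 2, 1, -3, 1, -4, 4, 0, -4, -2, 5
Mean of differences = 0.0000
Numerator Σ(Δx_t−Δx̄)(Δx_{t+1}−Δx̄) = -26.0000
Denominator Σ(Δx_t−Δx̄)² = 92.0000
r_1(Δx) = -26.0000 / 92.0000 = -0.283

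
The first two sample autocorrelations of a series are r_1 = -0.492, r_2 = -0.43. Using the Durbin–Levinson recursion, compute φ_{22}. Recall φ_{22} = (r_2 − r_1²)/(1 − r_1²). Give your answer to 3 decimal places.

φ_{22} = (r_2 − r_1²) / (1 − r_1²)
r_1² = (-0.492)² = 0.242064
Numerator = -0.43 − 0.2421 = -0.6721; denominator = 1 − 0.2421 = 0.7579
φ_{22} = -0.6721 / 0.7579 = -0.887

-0.887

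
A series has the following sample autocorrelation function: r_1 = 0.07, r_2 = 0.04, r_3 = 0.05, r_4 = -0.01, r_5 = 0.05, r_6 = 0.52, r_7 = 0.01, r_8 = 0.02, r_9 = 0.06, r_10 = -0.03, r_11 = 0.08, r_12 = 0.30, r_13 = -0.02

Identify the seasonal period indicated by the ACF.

6

The largest autocorrelation is r_6 = 0.52, with a weaker echo at lag 12 (0.30); the remaining lags stay at or below 0.08.
The dominant spike at lag 6 indicates a seasonal period of 6.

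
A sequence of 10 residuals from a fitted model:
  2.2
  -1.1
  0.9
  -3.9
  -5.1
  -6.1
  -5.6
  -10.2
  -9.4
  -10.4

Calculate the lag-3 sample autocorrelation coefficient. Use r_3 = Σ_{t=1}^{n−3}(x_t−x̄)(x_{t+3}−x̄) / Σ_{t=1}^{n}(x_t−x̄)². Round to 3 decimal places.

0.050

Mean x̄ = (2.2 − 1.1 + 0.9 − 3.9 − 5.1 − 6.1 − 5.6 − 10.2 − 9.4 − 10.4)/10 = -4.8700
Σ(x_t−x̄)(x_{t+3}−x̄) = (6.8579) + (-0.8671) + (-7.0971) + (-0.7081) + (1.2259) + (5.5719) + (4.0369) = 9.0203
Denominator Σ(x_t−x̄)² = 180.0410
r_3 = 9.0203 / 180.0410 = 0.050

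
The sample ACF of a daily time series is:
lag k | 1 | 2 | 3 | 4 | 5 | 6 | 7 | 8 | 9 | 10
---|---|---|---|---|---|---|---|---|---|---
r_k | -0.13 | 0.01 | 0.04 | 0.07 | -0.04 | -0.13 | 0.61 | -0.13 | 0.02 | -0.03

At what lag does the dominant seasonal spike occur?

7

The largest autocorrelation is r_7 = 0.61; the remaining lags stay at or below 0.07.
The dominant spike at lag 7 indicates a seasonal period of 7.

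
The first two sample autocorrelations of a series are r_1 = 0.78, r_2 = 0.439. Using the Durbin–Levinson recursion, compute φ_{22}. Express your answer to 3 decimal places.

-0.433

φ_{22} = (r_2 − r_1²) / (1 − r_1²)
r_1² = (0.78)² = 0.6084
Numerator = 0.439 − 0.6084 = -0.1694; denominator = 1 − 0.6084 = 0.3916
φ_{22} = -0.1694 / 0.3916 = -0.433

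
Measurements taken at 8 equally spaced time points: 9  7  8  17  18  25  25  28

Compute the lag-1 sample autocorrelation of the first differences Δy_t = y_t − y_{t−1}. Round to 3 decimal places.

-0.356

First differences Δy: -2, 1, 9, 1, 7, 0, 3
Mean of differences = 2.7143
Numerator Σ(Δy_t−Δȳ)(Δy_{t+1}−Δȳ) = -33.2245
Denominator Σ(Δy_t−Δȳ)² = 93.4286
r_1(Δy) = -33.2245 / 93.4286 = -0.356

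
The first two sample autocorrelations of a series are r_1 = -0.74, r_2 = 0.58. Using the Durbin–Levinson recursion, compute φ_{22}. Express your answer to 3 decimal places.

0.072

φ_{22} = (r_2 − r_1²) / (1 − r_1²)
r_1² = (-0.74)² = 0.5476
Numerator = 0.58 − 0.5476 = 0.0324; denominator = 1 − 0.5476 = 0.4524
φ_{22} = 0.0324 / 0.4524 = 0.072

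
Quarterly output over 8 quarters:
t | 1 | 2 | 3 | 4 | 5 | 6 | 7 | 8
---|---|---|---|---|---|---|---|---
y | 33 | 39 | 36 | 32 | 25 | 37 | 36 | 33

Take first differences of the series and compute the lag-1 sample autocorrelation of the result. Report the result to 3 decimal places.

First differences Δy: 6, -3, -4, -7, 12, -1, -3
Mean of differences = 0.0000
Numerator Σ(Δy_t−Δȳ)(Δy_{t+1}−Δȳ) = -71.0000
Denominator Σ(Δy_t−Δȳ)² = 264.0000
r_1(Δy) = -71.0000 / 264.0000 = -0.269

-0.269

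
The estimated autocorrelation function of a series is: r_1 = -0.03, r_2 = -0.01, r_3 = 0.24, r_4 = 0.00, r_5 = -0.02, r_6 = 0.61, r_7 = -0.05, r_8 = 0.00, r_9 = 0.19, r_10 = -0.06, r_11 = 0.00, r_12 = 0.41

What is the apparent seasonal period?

The largest autocorrelation is r_6 = 0.61, with a weaker echo at lag 12 (0.41); the remaining lags stay at or below 0.24.
The dominant spike at lag 6 indicates a seasonal period of 6.

6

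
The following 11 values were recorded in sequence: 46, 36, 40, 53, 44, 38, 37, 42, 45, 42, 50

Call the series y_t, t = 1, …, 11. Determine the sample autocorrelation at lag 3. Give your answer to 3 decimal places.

-0.120

Mean ȳ = (46 + 36 + 40 + 53 + 44 + 38 + 37 + 42 + 45 + 42 + 50)/11 = 43.0000
Numerator Σ_{t=1}^{8}(y_t−ȳ)(y_{t+3}−ȳ) = -34.0000
Denominator Σ(y_t−ȳ)² = 284.0000
r_3 = -34.0000 / 284.0000 = -0.120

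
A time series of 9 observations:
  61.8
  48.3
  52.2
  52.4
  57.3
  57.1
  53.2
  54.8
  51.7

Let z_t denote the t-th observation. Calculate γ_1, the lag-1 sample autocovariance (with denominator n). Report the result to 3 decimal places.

Mean z̄ = (61.8 + 48.3 + 52.2 + 52.4 + 57.3 + 57.1 + 53.2 + 54.8 + 51.7)/9 = 54.3111
Σ_{t=1}^{8}(z_t−z̄)(z_{t+1}−z̄) = -30.5868
γ_1 = -30.5868 / 9 = -3.399

-3.399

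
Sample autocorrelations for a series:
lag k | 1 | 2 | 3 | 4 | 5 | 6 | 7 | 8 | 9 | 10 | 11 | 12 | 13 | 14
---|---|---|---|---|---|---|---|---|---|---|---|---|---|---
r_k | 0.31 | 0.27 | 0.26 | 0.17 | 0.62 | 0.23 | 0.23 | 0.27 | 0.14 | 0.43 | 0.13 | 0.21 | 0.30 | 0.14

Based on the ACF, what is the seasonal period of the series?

5

The largest autocorrelation is r_5 = 0.62, with a weaker echo at lag 10 (0.43); the remaining lags stay at or below 0.31. The elevated value at lag 1 (0.31), dropping to 0.27 at lag 2, reflects decaying short-term dependence rather than seasonality.
The dominant spike at lag 5 indicates a seasonal period of 5.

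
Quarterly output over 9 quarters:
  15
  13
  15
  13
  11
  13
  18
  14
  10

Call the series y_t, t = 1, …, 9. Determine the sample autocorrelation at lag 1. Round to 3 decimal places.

Mean ȳ = (15 + 13 + 15 + 13 + 11 + 13 + 18 + 14 + 10)/9 = 13.5556
Numerator Σ_{t=1}^{8}(y_t−ȳ)(y_{t+1}−ȳ) = -1.6420
Denominator Σ(y_t−ȳ)² = 44.2222
r_1 = -1.6420 / 44.2222 = -0.037

-0.037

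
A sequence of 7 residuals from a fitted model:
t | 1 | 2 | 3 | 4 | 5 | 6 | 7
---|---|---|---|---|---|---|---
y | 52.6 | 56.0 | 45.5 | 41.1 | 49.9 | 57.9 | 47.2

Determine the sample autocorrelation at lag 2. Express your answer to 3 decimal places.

-0.632

Mean ȳ = (52.6 + 56.0 + 45.5 + 41.1 + 49.9 + 57.9 + 47.2)/7 = 50.0286
Σ(y_t−ȳ)(y_{t+2}−ȳ) = (-11.6449) + (-53.3163) + (0.5822) + (-70.2806) + (0.3637) = -134.2959
Denominator Σ(y_t−ȳ)² = 212.4743
r_2 = -134.2959 / 212.4743 = -0.632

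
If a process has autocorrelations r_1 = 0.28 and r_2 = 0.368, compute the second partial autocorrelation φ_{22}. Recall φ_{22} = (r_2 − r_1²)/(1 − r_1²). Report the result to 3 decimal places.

φ_{22} = (r_2 − r_1²) / (1 − r_1²)
r_1² = (0.28)² = 0.0784
Numerator = 0.368 − 0.0784 = 0.2896; denominator = 1 − 0.0784 = 0.9216
φ_{22} = 0.2896 / 0.9216 = 0.314

0.314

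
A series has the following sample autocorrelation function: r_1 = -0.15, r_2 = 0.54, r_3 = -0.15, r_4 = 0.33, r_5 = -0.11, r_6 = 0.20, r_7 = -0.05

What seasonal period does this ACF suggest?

The largest autocorrelation is r_2 = 0.54, with weaker echoes at lags 4 (0.33) and 6 (0.20); the remaining lags stay at or below -0.05.
The dominant spike at lag 2 indicates a seasonal period of 2.

2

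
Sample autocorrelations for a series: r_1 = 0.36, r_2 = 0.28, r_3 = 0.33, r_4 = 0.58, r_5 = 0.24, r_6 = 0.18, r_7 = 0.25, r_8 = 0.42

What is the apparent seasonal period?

The largest autocorrelation is r_4 = 0.58, with a weaker echo at lag 8 (0.42); the remaining lags stay at or below 0.36. The elevated value at lag 1 (0.36), dropping to 0.28 at lag 2, reflects decaying short-term dependence rather than seasonality.
The dominant spike at lag 4 indicates a seasonal period of 4.

4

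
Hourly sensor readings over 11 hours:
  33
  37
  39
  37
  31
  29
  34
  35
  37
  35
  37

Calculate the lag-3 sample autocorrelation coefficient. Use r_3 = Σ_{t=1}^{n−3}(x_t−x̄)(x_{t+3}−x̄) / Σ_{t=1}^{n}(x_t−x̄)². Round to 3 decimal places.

Mean x̄ = (33 + 37 + 39 + 37 + 31 + 29 + 34 + 35 + 37 + 35 + 37)/11 = 34.9091
Numerator Σ_{t=1}^{8}(x_t−x̄)(x_{t+3}−x̄) = -50.8430
Denominator Σ(x_t−x̄)² = 88.9091
r_3 = -50.8430 / 88.9091 = -0.572

-0.572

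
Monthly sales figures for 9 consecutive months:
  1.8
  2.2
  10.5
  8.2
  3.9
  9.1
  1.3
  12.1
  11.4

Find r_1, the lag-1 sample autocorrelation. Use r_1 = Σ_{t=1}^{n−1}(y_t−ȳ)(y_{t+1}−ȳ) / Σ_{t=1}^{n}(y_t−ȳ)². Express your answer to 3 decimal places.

Mean ȳ = (1.8 + 2.2 + 10.5 + 8.2 + 3.9 + 9.1 + 1.3 + 12.1 + 11.4)/9 = 6.7222
Numerator Σ_{t=1}^{8}(y_t−ȳ)(y_{t+1}−ȳ) = -17.0194
Denominator Σ(y_t−ȳ)² = 154.9556
r_1 = -17.0194 / 154.9556 = -0.110

-0.110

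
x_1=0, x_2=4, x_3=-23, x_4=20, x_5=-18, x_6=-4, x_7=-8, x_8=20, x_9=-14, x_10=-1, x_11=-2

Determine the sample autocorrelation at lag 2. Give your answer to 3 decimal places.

Mean x̄ = (0 + 4 − 23 + 20 − 18 − 4 − 8 + 20 − 14 − 1 − 2)/11 = -2.3636
Numerator Σ_{t=1}^{9}(x_t−x̄)(x_{t+2}−x̄) = 523.0083
Denominator Σ(x_t−x̄)² = 1888.5455
r_2 = 523.0083 / 1888.5455 = 0.277

0.277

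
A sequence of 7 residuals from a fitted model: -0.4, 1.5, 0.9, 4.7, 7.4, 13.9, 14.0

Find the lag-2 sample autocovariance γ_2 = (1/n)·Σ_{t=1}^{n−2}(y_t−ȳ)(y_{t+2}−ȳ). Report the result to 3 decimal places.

Mean ȳ = (-0.4 + 1.5 + 0.9 + 4.7 + 7.4 + 13.9 + 14.0)/7 = 6.0000
Σ_{t=1}^{5}(y_t−ȳ)(y_{t+2}−ȳ) = 32.2800
γ_2 = 32.2800 / 7 = 4.611

4.611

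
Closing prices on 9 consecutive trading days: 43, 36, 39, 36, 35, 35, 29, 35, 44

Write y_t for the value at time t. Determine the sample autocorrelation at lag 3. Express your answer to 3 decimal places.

-0.063

Mean ȳ = (43 + 36 + 39 + 36 + 35 + 35 + 29 + 35 + 44)/9 = 36.8889
Numerator Σ_{t=1}^{6}(y_t−ȳ)(y_{t+3}−ȳ) = -10.5926
Denominator Σ(y_t−ȳ)² = 166.8889
r_3 = -10.5926 / 166.8889 = -0.063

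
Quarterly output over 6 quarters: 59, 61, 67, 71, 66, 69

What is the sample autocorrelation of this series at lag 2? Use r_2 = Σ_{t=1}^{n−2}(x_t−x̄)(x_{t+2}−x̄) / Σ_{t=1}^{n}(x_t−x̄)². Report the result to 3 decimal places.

-0.135

Mean x̄ = (59 + 61 + 67 + 71 + 66 + 69)/6 = 65.5000
Deviations from mean: -6.5000, -4.5000, 1.5000, 5.5000, 0.5000, 3.5000
Numerator Σ_{t=1}^{4}(x_t−x̄)(x_{t+2}−x̄) = -14.5000
Denominator Σ(x_t−x̄)² = 107.5000
r_2 = -14.5000 / 107.5000 = -0.135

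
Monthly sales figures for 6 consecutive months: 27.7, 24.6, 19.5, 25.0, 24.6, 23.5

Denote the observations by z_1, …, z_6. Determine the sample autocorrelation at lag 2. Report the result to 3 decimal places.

-0.525

Mean z̄ = (27.7 + 24.6 + 19.5 + 25.0 + 24.6 + 23.5)/6 = 24.1500
Deviations from mean: 3.5500, 0.4500, -4.6500, 0.8500, 0.4500, -0.6500
Σ(z_t−z̄)(z_{t+2}−z̄) = (-16.5075) + (0.3825) + (-2.0925) + (-0.5525) = -18.7700
Denominator Σ(z_t−z̄)² = 35.7750
r_2 = -18.7700 / 35.7750 = -0.525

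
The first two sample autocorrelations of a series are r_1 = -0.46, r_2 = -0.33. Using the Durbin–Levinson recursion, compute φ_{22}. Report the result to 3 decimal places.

-0.687

φ_{22} = (r_2 − r_1²) / (1 − r_1²)
r_1² = (-0.46)² = 0.2116
Numerator = -0.33 − 0.2116 = -0.5416; denominator = 1 − 0.2116 = 0.7884
φ_{22} = -0.5416 / 0.7884 = -0.687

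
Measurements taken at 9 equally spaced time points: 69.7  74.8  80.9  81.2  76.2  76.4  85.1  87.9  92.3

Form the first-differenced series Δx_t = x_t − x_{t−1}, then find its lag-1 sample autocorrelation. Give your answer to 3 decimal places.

First differences Δx: 5.1, 6.1, 0.3, -5.0, 0.2, 8.7, 2.8, 4.4
Mean of differences = 2.8250
Numerator Σ(Δx_t−Δx̄)(Δx_{t+1}−Δx̄) = 23.8719
Denominator Σ(Δx_t−Δx̄)² = 127.3950
r_1(Δx) = 23.8719 / 127.3950 = 0.187

0.187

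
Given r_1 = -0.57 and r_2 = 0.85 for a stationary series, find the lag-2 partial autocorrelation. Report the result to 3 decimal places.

φ_{22} = (r_2 − r_1²) / (1 − r_1²)
r_1² = (-0.57)² = 0.3249
Numerator = 0.85 − 0.3249 = 0.5251; denominator = 1 − 0.3249 = 0.6751
φ_{22} = 0.5251 / 0.6751 = 0.778

0.778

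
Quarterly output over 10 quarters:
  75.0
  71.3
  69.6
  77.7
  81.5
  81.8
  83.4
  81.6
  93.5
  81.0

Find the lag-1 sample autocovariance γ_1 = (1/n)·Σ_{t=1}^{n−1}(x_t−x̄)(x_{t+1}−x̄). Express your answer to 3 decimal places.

20.382

Mean x̄ = (75.0 + 71.3 + 69.6 + 77.7 + 81.5 + 81.8 + 83.4 + 81.6 + 93.5 + 81.0)/10 = 79.6400
Σ_{t=1}^{9}(x_t−x̄)(x_{t+1}−x̄) = 203.8244
γ_1 = 203.8244 / 10 = 20.382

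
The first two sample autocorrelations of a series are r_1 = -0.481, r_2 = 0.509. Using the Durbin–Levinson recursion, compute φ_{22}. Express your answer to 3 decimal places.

φ_{22} = (r_2 − r_1²) / (1 − r_1²)
r_1² = (-0.481)² = 0.231361
Numerator = 0.509 − 0.2314 = 0.2776; denominator = 1 − 0.2314 = 0.7686
φ_{22} = 0.2776 / 0.7686 = 0.361

0.361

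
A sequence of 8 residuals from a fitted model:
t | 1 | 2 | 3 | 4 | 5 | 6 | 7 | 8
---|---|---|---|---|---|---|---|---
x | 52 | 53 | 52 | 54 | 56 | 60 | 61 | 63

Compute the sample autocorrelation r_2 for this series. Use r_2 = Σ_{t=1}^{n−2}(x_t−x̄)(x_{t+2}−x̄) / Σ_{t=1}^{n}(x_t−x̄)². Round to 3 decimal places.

Mean x̄ = (52 + 53 + 52 + 54 + 56 + 60 + 61 + 63)/8 = 56.3750
Σ(x_t−x̄)(x_{t+2}−x̄) = (19.1406) + (8.0156) + (1.6406) + (-8.6094) + (-1.7344) + (24.0156) = 42.4688
Denominator Σ(x_t−x̄)² = 133.8750
r_2 = 42.4688 / 133.8750 = 0.317

0.317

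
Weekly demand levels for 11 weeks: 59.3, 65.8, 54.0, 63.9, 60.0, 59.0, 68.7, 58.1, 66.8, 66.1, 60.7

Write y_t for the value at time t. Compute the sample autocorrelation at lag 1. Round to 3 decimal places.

Mean ȳ = (59.3 + 65.8 + 54.0 + 63.9 + 60.0 + 59.0 + 68.7 + 58.1 + 66.8 + 66.1 + 60.7)/11 = 62.0364
Numerator Σ_{t=1}^{10}(y_t−ȳ)(y_{t+1}−ȳ) = -104.4213
Denominator Σ(y_t−ȳ)² = 203.9655
r_1 = -104.4213 / 203.9655 = -0.512

-0.512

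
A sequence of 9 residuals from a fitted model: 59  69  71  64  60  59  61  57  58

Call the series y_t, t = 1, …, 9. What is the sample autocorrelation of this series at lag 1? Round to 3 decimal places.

0.455

Mean ȳ = (59 + 69 + 71 + 64 + 60 + 59 + 61 + 57 + 58)/9 = 62.0000
Numerator Σ_{t=1}^{8}(y_t−ȳ)(y_{t+1}−ȳ) = 90.0000
Denominator Σ(y_t−ȳ)² = 198.0000
r_1 = 90.0000 / 198.0000 = 0.455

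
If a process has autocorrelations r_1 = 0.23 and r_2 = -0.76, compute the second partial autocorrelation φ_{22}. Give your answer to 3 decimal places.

-0.858

φ_{22} = (r_2 − r_1²) / (1 − r_1²)
r_1² = (0.23)² = 0.0529
Numerator = -0.76 − 0.0529 = -0.8129; denominator = 1 − 0.0529 = 0.9471
φ_{22} = -0.8129 / 0.9471 = -0.858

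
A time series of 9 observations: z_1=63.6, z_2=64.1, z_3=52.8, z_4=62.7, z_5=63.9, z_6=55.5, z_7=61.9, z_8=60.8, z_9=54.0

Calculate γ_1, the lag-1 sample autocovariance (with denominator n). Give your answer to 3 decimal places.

-5.880

Mean z̄ = (63.6 + 64.1 + 52.8 + 62.7 + 63.9 + 55.5 + 61.9 + 60.8 + 54.0)/9 = 59.9222
Σ_{t=1}^{8}(z_t−z̄)(z_{t+1}−z̄) = -52.9238
γ_1 = -52.9238 / 9 = -5.880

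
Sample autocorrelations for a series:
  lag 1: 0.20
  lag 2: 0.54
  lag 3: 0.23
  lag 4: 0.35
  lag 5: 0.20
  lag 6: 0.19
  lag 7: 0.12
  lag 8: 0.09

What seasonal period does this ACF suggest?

The largest autocorrelation is r_2 = 0.54, with a weaker echo at lag 4 (0.35); the remaining lags stay at or below 0.23.
The dominant spike at lag 2 indicates a seasonal period of 2.

2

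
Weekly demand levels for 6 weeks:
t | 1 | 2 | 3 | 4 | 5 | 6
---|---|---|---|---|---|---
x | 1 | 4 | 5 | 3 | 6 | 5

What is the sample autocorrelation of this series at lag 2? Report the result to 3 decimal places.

Mean x̄ = (1 + 4 + 5 + 3 + 6 + 5)/6 = 4.0000
Σ(x_t−x̄)(x_{t+2}−x̄) = (-3.0000) + (0.0000) + (2.0000) + (-1.0000) = -2.0000
Denominator Σ(x_t−x̄)² = 16.0000
r_2 = -2.0000 / 16.0000 = -0.125

-0.125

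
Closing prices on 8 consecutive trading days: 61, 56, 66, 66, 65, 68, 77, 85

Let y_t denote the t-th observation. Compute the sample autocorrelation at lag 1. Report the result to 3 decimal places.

Mean ȳ = (61 + 56 + 66 + 66 + 65 + 68 + 77 + 85)/8 = 68.0000
Numerator Σ_{t=1}^{7}(y_t−ȳ)(y_{t+1}−ȳ) = 271.0000
Denominator Σ(y_t−ȳ)² = 580.0000
r_1 = 271.0000 / 580.0000 = 0.467

0.467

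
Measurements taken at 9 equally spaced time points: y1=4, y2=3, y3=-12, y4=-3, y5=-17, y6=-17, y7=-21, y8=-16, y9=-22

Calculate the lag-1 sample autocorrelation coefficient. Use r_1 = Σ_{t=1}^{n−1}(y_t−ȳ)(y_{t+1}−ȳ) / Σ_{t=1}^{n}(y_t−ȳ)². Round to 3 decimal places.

0.423

Mean ȳ = (4 + 3 − 12 − 3 − 17 − 17 − 21 − 16 − 22)/9 = -11.2222
Numerator Σ_{t=1}^{8}(y_t−ȳ)(y_{t+1}−ȳ) = 339.6173
Denominator Σ(y_t−ȳ)² = 803.5556
r_1 = 339.6173 / 803.5556 = 0.423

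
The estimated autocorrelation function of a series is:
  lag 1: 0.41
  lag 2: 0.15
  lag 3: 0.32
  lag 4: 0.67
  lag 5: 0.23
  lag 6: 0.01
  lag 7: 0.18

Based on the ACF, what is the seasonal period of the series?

The largest autocorrelation is r_4 = 0.67; the remaining lags stay at or below 0.41. The elevated value at lag 1 (0.41), dropping to 0.15 at lag 2, reflects decaying short-term dependence rather than seasonality.
The dominant spike at lag 4 indicates a seasonal period of 4.

4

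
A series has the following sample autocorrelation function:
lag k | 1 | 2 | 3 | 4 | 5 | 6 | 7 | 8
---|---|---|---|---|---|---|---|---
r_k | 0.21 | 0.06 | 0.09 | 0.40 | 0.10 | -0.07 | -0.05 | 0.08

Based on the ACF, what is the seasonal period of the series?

The largest autocorrelation is r_4 = 0.40; the remaining lags stay at or below 0.21. The elevated value at lag 1 (0.21), dropping to 0.06 at lag 2, reflects decaying short-term dependence rather than seasonality.
The dominant spike at lag 4 indicates a seasonal period of 4.

4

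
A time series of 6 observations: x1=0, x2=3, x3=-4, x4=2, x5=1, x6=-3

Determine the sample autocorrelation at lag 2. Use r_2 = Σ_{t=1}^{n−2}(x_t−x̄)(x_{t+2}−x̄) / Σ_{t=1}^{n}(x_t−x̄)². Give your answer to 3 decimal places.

Mean x̄ = (0 + 3 − 4 + 2 + 1 − 3)/6 = -0.1667
Deviations from mean: 0.1667, 3.1667, -3.8333, 2.1667, 1.1667, -2.8333
Numerator Σ_{t=1}^{4}(x_t−x̄)(x_{t+2}−x̄) = -4.3889
Denominator Σ(x_t−x̄)² = 38.8333
r_2 = -4.3889 / 38.8333 = -0.113

-0.113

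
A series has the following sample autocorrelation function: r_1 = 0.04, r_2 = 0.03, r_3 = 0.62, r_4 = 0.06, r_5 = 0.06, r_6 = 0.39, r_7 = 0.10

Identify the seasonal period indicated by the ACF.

3

The largest autocorrelation is r_3 = 0.62, with a weaker echo at lag 6 (0.39); the remaining lags stay at or below 0.10.
The dominant spike at lag 3 indicates a seasonal period of 3.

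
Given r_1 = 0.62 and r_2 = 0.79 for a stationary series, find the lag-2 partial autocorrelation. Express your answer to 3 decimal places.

φ_{22} = (r_2 − r_1²) / (1 − r_1²)
r_1² = (0.62)² = 0.3844
Numerator = 0.79 − 0.3844 = 0.4056; denominator = 1 − 0.3844 = 0.6156
φ_{22} = 0.4056 / 0.6156 = 0.659

0.659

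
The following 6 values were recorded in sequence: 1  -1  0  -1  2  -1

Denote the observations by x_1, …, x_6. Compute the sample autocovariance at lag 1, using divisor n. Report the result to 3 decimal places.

-0.833

Mean x̄ = (1 − 1 + 0 − 1 + 2 − 1)/6 = 0.0000
Deviations: 1.0000, -1.0000, 0.0000, -1.0000, 2.0000, -1.0000
Σ_{t=1}^{5}(x_t−x̄)(x_{t+1}−x̄) = -5.0000
γ_1 = -5.0000 / 6 = -0.833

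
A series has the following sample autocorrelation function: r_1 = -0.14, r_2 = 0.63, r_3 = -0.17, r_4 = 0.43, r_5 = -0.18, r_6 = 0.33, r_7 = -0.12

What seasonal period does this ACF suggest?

The largest autocorrelation is r_2 = 0.63, with weaker echoes at lags 4 (0.43) and 6 (0.33); the remaining lags stay at or below -0.12.
The dominant spike at lag 2 indicates a seasonal period of 2.

2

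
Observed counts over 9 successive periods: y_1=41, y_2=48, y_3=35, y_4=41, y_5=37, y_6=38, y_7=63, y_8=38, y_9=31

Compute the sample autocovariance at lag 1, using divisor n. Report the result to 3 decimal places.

Mean ȳ = (41 + 48 + 35 + 41 + 37 + 38 + 63 + 38 + 31)/9 = 41.3333
Σ_{t=1}^{8}(y_t−ȳ)(y_{t+1}−ȳ) = -136.4444
γ_1 = -136.4444 / 9 = -15.160

-15.160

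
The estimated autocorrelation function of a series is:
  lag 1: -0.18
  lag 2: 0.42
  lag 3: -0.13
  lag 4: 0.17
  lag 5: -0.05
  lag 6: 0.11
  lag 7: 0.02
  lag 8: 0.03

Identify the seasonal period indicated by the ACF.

2

The largest autocorrelation is r_2 = 0.42, with a weaker echo at lag 4 (0.17); the remaining lags stay at or below 0.11.
The dominant spike at lag 2 indicates a seasonal period of 2.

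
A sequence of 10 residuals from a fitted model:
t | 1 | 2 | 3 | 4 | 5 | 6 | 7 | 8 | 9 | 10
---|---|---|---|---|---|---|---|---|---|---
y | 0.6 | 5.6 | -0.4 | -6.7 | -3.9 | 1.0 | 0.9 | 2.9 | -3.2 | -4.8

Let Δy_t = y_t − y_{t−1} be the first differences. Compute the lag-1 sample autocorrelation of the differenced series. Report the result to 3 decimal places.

-0.028

First differences Δy: 5.0, -6.0, -6.3, 2.8, 4.9, -0.1, 2.0, -6.1, -1.6
Mean of differences = -0.6000
Numerator Σ(Δy_t−Δȳ)(Δy_{t+1}−Δȳ) = -4.8900
Denominator Σ(Δy_t−Δȳ)² = 173.0800
r_1(Δy) = -4.8900 / 173.0800 = -0.028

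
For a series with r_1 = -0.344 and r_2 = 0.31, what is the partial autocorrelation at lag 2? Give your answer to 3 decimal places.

φ_{22} = (r_2 − r_1²) / (1 − r_1²)
r_1² = (-0.344)² = 0.118336
Numerator = 0.31 − 0.1183 = 0.1917; denominator = 1 − 0.1183 = 0.8817
φ_{22} = 0.1917 / 0.8817 = 0.217

0.217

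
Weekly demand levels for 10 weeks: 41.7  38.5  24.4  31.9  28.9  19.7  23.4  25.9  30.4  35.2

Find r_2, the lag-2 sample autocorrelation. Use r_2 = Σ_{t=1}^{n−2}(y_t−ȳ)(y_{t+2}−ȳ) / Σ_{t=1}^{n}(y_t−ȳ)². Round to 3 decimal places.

Mean ȳ = (41.7 + 38.5 + 24.4 + 31.9 + 28.9 + 19.7 + 23.4 + 25.9 + 30.4 + 35.2)/10 = 30.0000
Numerator Σ_{t=1}^{8}(y_t−ȳ)(y_{t+2}−ȳ) = -37.2500
Denominator Σ(y_t−ȳ)² = 438.9800
r_2 = -37.2500 / 438.9800 = -0.085

-0.085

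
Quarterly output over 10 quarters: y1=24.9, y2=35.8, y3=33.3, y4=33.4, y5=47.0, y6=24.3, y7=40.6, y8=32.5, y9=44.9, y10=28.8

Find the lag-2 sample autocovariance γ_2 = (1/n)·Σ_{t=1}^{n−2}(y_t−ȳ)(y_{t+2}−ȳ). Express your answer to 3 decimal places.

17.759

Mean ȳ = (24.9 + 35.8 + 33.3 + 33.4 + 47.0 + 24.3 + 40.6 + 32.5 + 44.9 + 28.8)/10 = 34.5500
Σ_{t=1}^{8}(y_t−ȳ)(y_{t+2}−ȳ) = 177.5900
γ_2 = 177.5900 / 10 = 17.759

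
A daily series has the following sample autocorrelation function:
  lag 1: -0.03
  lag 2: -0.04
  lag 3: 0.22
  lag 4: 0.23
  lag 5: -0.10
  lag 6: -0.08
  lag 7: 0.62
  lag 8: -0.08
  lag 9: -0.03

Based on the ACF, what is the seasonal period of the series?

The largest autocorrelation is r_7 = 0.62; the remaining lags stay at or below 0.23.
The dominant spike at lag 7 indicates a seasonal period of 7.

7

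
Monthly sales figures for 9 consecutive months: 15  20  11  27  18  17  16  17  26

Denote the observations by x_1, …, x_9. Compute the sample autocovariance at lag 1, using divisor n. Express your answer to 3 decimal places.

-9.701

Mean x̄ = (15 + 20 + 11 + 27 + 18 + 17 + 16 + 17 + 26)/9 = 18.5556
Σ_{t=1}^{8}(x_t−x̄)(x_{t+1}−x̄) = -87.3086
γ_1 = -87.3086 / 9 = -9.701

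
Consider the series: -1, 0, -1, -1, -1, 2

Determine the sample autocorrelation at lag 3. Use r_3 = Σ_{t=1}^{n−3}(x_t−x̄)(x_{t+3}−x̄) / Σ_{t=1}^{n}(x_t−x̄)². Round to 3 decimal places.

-0.182

Mean x̄ = (-1 + 0 − 1 − 1 − 1 + 2)/6 = -0.3333
Σ(x_t−x̄)(x_{t+3}−x̄) = (0.4444) + (-0.2222) + (-1.5556) = -1.3333
Denominator Σ(x_t−x̄)² = 7.3333
r_3 = -1.3333 / 7.3333 = -0.182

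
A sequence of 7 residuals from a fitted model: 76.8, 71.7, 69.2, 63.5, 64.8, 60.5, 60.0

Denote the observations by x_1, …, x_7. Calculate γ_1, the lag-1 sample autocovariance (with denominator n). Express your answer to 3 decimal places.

Mean x̄ = (76.8 + 71.7 + 69.2 + 63.5 + 64.8 + 60.5 + 60.0)/7 = 66.6429
Σ_{t=1}^{6}(x_t−x̄)(x_{t+1}−x̄) = 114.1796
γ_1 = 114.1796 / 7 = 16.311

16.311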